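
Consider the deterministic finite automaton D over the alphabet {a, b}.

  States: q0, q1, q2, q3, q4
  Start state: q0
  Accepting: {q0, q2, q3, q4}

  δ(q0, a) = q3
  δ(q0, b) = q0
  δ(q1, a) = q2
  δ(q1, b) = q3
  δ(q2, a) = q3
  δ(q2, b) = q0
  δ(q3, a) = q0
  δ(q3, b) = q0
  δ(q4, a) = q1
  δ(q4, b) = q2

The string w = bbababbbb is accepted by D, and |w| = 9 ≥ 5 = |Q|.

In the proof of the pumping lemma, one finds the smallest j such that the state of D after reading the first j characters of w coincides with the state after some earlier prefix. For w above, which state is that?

q0

Run of D on w = b b a b a b b b b:
  step 0: q0  (start)
  step 1: q0  (read b: q0→q0)   ← first repeat (q0 seen earlier)
  step 2: q0  (read b: q0→q0)
  step 3: q3  (read a: q0→q3)
  step 4: q0  (read b: q3→q0)
  step 5: q3  (read a: q0→q3)
  step 6: q0  (read b: q3→q0)
  step 7: q0  (read b: q0→q0)
  step 8: q0  (read b: q0→q0)
  step 9: q0  (read b: q0→q0)

The earliest repeat is at step j = 1: D is in q0, which it already visited at step i = 0.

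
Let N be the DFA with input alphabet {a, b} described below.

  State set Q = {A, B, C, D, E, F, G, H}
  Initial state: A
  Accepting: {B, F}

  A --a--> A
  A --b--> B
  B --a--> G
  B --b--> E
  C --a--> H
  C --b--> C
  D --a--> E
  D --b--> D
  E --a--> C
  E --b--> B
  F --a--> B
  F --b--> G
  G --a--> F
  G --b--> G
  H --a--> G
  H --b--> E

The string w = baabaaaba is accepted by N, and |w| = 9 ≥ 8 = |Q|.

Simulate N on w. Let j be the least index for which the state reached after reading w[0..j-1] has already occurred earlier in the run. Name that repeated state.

Run of N on w = b a a b a a a b a:
  step 0: A  (start)
  step 1: B  (read b: A→B)
  step 2: G  (read a: B→G)
  step 3: F  (read a: G→F)
  step 4: G  (read b: F→G)   ← first repeat (G seen earlier)
  step 5: F  (read a: G→F)
  step 6: B  (read a: F→B)
  step 7: G  (read a: B→G)
  step 8: G  (read b: G→G)
  step 9: F  (read a: G→F)

The earliest repeat is at step j = 4: N is in G, which it already visited at step i = 2.
Pumping length from the standard proof: p = 8 (the number of states). The repeated state found above gives |xy| = j ≤ 8 and |y| = j − i ≥ 1.

G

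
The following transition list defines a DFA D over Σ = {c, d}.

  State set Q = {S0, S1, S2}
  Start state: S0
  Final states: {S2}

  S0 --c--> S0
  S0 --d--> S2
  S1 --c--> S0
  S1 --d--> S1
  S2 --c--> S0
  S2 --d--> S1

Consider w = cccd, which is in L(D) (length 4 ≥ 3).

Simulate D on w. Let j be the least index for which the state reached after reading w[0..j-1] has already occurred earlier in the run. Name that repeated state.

S0

State sequence: S0 -c-> S0 -c-> S0 -c-> S0 -d-> S2
First repeat at step 1: S0 was already visited.

The earliest repeat is at step j = 1: D is in S0, which it already visited at step i = 0.
Pumping length from the standard proof: p = 3 (the number of states). The repeated state found above gives |xy| = j ≤ 3 and |y| = j − i ≥ 1.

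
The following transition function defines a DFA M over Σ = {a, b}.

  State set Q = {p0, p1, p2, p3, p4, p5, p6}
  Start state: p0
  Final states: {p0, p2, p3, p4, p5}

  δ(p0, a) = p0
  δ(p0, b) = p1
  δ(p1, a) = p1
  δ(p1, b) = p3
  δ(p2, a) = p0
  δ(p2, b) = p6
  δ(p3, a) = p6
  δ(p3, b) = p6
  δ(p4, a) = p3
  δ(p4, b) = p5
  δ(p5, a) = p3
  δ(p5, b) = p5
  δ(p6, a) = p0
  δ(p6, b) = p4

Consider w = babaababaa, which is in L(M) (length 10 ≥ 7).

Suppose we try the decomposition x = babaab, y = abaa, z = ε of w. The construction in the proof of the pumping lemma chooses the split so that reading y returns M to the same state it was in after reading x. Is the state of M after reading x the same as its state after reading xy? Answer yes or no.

no

Run of M on the first 10 characters of w = b a b a a b a b a a:
  step 0: p0  (start)
  step 1: p1  (read b: p0→p1)
  step 2: p1  (read a: p1→p1)
  step 3: p3  (read b: p1→p3)
  step 4: p6  (read a: p3→p6)
  step 5: p0  (read a: p6→p0)
  step 6: p1  (read b: p0→p1)
  step 7: p1  (read a: p1→p1)
  step 8: p3  (read b: p1→p3)
  step 9: p6  (read a: p3→p6)
  step 10: p0  (read a: p6→p0)

After x (step 6): p1. After xy (step 10): p0.
They differ (p1 ≠ p0), so y is not a cycle from the state after x; this split is not the one the pumping-lemma construction produces, and pumping y need not keep the string in L(M).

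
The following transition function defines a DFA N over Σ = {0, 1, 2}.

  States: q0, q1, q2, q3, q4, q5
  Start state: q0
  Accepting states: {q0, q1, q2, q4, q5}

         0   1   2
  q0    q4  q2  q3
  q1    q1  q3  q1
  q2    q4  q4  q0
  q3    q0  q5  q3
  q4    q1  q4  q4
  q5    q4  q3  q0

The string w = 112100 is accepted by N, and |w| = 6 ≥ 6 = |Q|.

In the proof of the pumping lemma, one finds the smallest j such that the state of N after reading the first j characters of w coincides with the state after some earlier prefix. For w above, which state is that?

q4

State sequence: q0 -1-> q2 -1-> q4 -2-> q4 -1-> q4 -0-> q1 -0-> q1
First repeat at step 3: q4 was already visited.

The earliest repeat is at step j = 3: N is in q4, which it already visited at step i = 2.
With |Q| = 6, pigeonhole forces a state repeat no later than step 6; the substring read between the first and second visits to that state can be pumped.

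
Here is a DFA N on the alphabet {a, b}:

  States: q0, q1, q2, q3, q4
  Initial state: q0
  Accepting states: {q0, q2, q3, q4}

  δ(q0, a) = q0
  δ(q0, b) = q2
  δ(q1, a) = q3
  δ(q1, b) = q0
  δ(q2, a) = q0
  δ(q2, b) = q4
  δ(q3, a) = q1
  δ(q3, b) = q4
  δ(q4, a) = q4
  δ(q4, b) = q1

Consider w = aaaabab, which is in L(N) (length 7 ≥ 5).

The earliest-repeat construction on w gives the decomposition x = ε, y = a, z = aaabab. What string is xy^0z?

aaabab

xy⁰z = xz = ε·aaabab = aaabab.
Reading y = a takes N from q0 back to q0, so after x the machine is still in q0, and z then leads to the accepting state q2. Hence aaabab ∈ L(N).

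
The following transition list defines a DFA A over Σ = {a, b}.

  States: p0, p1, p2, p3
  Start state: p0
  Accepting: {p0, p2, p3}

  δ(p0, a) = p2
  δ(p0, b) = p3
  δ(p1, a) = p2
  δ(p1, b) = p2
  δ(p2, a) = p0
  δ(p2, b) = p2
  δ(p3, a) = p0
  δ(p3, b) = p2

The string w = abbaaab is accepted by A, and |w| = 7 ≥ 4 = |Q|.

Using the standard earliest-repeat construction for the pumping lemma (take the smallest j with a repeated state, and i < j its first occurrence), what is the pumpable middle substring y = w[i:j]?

Run of A on w = a b b a a a b:
  step 0: p0  (start)
  step 1: p2  (read a: p0→p2)
  step 2: p2  (read b: p2→p2)   ← first repeat (p2 seen earlier)
  step 3: p2  (read b: p2→p2)
  step 4: p0  (read a: p2→p0)
  step 5: p2  (read a: p0→p2)
  step 6: p0  (read a: p2→p0)
  step 7: p3  (read b: p0→p3)

So i = 1, j = 2, giving x = w[0:1] = a, y = w[1:2] = b, z = w[2:7] = baaab.
Check: |xy| = 2 ≤ 4 and |y| = 1 ≥ 1. Reading y takes A from p2 back to p2, so every xyⁱz is accepted.

b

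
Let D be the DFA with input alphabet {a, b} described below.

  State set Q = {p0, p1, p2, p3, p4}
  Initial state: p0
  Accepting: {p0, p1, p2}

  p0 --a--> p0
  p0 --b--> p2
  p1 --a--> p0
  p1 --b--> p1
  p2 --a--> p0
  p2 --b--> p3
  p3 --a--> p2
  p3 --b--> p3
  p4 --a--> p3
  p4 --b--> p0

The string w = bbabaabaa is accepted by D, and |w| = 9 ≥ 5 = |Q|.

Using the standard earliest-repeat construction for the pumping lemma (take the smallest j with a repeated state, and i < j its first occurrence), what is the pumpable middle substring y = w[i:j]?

ba

Run of D on w = b b a b a a b a a:
  step 0: p0  (start)
  step 1: p2  (read b: p0→p2)
  step 2: p3  (read b: p2→p3)
  step 3: p2  (read a: p3→p2)   ← first repeat (p2 seen earlier)
  step 4: p3  (read b: p2→p3)
  step 5: p2  (read a: p3→p2)
  step 6: p0  (read a: p2→p0)
  step 7: p2  (read b: p0→p2)
  step 8: p0  (read a: p2→p0)
  step 9: p0  (read a: p0→p0)

So i = 1, j = 3, giving x = w[0:1] = b, y = w[1:3] = ba, z = w[3:9] = baabaa.
Check: |xy| = 3 ≤ 5 and |y| = 2 ≥ 1. Reading y takes D from p2 back to p2, so every xyⁱz is accepted.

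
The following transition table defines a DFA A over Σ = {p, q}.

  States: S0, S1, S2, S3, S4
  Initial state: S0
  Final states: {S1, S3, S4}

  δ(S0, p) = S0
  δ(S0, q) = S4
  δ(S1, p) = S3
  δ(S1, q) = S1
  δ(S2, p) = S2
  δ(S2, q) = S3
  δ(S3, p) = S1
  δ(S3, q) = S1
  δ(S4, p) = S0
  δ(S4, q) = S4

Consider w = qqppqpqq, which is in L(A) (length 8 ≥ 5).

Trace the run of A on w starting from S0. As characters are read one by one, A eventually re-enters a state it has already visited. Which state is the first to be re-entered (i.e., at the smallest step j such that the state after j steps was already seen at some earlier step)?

State sequence: S0 -q-> S4 -q-> S4 -p-> S0 -p-> S0 -q-> S4 -p-> S0 -q-> S4 -q-> S4
First repeat at step 2: S4 was already visited.

The earliest repeat is at step j = 2: A is in S4, which it already visited at step i = 1.

S4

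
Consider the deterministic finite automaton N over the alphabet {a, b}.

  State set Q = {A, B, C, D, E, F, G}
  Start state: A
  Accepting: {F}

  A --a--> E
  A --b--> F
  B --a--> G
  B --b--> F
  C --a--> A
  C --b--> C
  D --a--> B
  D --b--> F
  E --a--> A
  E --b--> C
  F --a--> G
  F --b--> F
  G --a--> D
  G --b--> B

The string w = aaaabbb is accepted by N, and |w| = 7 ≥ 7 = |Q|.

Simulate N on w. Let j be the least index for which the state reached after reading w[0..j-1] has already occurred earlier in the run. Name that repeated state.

A

Run of N on w = a a a a b b b:
  step 0: A  (start)
  step 1: E  (read a: A→E)
  step 2: A  (read a: E→A)   ← first repeat (A seen earlier)
  step 3: E  (read a: A→E)
  step 4: A  (read a: E→A)
  step 5: F  (read b: A→F)
  step 6: F  (read b: F→F)
  step 7: F  (read b: F→F)

The earliest repeat is at step j = 2: N is in A, which it already visited at step i = 0.
Pumping length from the standard proof: p = 7 (the number of states). The repeated state found above gives |xy| = j ≤ 7 and |y| = j − i ≥ 1.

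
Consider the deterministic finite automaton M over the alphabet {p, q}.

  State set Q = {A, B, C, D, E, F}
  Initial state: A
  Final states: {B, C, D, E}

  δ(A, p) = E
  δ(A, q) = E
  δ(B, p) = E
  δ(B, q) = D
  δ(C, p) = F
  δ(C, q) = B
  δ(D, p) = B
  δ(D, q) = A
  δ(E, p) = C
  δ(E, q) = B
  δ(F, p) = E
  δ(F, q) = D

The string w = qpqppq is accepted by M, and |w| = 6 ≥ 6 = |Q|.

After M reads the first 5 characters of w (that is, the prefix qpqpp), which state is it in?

C

Run of M on the first 5 characters of w = q p q p p:
  step 0: A  (start)
  step 1: E  (read q: A→E)
  step 2: C  (read p: E→C)
  step 3: B  (read q: C→B)
  step 4: E  (read p: B→E)
  step 5: C  (read p: E→C)

After reading 5 characters, M is in state C.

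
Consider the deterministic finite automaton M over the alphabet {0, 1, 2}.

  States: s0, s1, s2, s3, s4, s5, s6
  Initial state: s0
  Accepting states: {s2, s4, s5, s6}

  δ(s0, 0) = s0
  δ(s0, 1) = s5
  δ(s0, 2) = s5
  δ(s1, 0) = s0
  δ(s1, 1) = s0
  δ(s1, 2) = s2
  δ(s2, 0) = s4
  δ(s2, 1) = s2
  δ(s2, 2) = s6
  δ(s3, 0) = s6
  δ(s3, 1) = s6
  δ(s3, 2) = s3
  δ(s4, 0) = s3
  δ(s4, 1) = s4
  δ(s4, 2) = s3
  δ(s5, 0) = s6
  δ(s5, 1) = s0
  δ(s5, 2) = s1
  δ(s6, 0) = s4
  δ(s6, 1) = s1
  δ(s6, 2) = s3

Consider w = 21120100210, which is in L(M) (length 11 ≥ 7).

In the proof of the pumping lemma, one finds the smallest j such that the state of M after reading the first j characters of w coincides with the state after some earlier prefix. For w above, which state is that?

s0

Run of M on w = 2 1 1 2 0 1 0 0 2 1 0:
  step 0: s0  (start)
  step 1: s5  (read 2: s0→s5)
  step 2: s0  (read 1: s5→s0)   ← first repeat (s0 seen earlier)
  step 3: s5  (read 1: s0→s5)
  step 4: s1  (read 2: s5→s1)
  step 5: s0  (read 0: s1→s0)
  step 6: s5  (read 1: s0→s5)
  step 7: s6  (read 0: s5→s6)
  step 8: s4  (read 0: s6→s4)
  step 9: s3  (read 2: s4→s3)
  step 10: s6  (read 1: s3→s6)
  step 11: s4  (read 0: s6→s4)

The earliest repeat is at step j = 2: M is in s0, which it already visited at step i = 0.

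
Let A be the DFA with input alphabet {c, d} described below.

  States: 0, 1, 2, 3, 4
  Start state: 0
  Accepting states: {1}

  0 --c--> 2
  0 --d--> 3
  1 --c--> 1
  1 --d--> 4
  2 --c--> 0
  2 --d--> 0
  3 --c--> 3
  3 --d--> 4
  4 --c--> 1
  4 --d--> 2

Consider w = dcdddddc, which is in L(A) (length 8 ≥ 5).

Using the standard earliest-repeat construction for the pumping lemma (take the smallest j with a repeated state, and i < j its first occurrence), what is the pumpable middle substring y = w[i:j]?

c

Run of A on w = d c d d d d d c:
  step 0: 0  (start)
  step 1: 3  (read d: 0→3)
  step 2: 3  (read c: 3→3)   ← first repeat (3 seen earlier)
  step 3: 4  (read d: 3→4)
  step 4: 2  (read d: 4→2)
  step 5: 0  (read d: 2→0)
  step 6: 3  (read d: 0→3)
  step 7: 4  (read d: 3→4)
  step 8: 1  (read c: 4→1)

So i = 1, j = 2, giving x = w[0:1] = d, y = w[1:2] = c, z = w[2:8] = dddddc.
Check: |xy| = 2 ≤ 5 and |y| = 1 ≥ 1. Reading y takes A from 3 back to 3, so every xyⁱz is accepted.
With |Q| = 5, pigeonhole forces a state repeat no later than step 5; the substring read between the first and second visits to that state can be pumped.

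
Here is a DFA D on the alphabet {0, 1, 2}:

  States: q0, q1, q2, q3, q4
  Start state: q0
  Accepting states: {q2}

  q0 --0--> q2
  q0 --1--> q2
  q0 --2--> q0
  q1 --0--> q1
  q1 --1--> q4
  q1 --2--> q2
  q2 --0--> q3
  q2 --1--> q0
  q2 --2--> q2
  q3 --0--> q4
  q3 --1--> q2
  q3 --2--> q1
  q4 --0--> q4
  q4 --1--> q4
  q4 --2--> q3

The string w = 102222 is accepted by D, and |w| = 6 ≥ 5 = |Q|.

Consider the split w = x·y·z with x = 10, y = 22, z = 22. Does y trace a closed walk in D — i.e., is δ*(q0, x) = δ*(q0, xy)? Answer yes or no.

no

State sequence: q0 -1-> q2 -0-> q3 -2-> q1 -2-> q2

After x (step 2): q3. After xy (step 4): q2.
They differ (q3 ≠ q2), so y is not a cycle from the state after x; this split is not the one the pumping-lemma construction produces, and pumping y need not keep the string in L(D).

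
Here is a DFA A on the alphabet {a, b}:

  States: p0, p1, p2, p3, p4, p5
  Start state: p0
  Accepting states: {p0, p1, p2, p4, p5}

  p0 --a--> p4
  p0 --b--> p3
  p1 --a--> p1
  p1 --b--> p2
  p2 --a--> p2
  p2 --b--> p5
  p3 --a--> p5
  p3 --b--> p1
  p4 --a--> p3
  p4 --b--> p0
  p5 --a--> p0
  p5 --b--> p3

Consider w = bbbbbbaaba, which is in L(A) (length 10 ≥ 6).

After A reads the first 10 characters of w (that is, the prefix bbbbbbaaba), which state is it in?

p2

State sequence: p0 -b-> p3 -b-> p1 -b-> p2 -b-> p5 -b-> p3 -b-> p1 -a-> p1 -a-> p1 -b-> p2 -a-> p2

After reading 10 characters, A is in state p2.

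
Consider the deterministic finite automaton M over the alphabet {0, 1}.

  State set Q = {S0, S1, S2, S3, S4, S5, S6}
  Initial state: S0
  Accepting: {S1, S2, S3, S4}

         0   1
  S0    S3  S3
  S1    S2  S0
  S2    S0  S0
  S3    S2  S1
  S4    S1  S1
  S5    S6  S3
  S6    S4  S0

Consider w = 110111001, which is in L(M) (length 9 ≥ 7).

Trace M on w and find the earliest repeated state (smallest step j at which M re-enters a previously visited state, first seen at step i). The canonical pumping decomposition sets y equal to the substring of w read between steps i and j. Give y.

1101

State sequence: S0 -1-> S3 -1-> S1 -0-> S2 -1-> S0 -1-> S3 -1-> S1 -0-> S2 -0-> S0 -1-> S3
First repeat at step 4: S0 was already visited.

So i = 0, j = 4, giving x = w[0:0] = ε, y = w[0:4] = 1101, z = w[4:9] = 11001.
Check: |xy| = 4 ≤ 7 and |y| = 4 ≥ 1. Reading y takes M from S0 back to S0, so every xyⁱz is accepted.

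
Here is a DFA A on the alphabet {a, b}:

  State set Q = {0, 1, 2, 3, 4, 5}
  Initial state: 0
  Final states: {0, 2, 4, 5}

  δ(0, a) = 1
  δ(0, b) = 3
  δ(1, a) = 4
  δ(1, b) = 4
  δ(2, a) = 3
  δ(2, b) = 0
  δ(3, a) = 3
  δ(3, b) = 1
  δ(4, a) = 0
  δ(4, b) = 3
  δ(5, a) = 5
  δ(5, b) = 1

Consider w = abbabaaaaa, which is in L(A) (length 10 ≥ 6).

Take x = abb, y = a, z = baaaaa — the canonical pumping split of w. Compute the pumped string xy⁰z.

abbbaaaaa

xy⁰z = xz = abb·baaaaa = abbbaaaaa.
Reading y = a takes A from 3 back to 3, so after x the machine is still in 3, and z then leads to the accepting state 0. Hence abbbaaaaa ∈ L(A).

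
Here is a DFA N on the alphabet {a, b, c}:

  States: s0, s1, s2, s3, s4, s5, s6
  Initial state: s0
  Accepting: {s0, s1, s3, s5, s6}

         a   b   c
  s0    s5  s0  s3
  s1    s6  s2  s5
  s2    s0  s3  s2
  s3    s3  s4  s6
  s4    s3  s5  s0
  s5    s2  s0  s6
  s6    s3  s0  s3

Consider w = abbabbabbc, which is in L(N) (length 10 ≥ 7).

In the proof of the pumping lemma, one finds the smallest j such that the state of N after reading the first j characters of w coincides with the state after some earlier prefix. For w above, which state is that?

s0

State sequence: s0 -a-> s5 -b-> s0 -b-> s0 -a-> s5 -b-> s0 -b-> s0 -a-> s5 -b-> s0 -b-> s0 -c-> s3
First repeat at step 2: s0 was already visited.

The earliest repeat is at step j = 2: N is in s0, which it already visited at step i = 0.
The DFA has 7 states, so the proof of the pumping lemma guarantees a repeated state among the first 7+1 visited; the segment between the two visits is the pumpable y.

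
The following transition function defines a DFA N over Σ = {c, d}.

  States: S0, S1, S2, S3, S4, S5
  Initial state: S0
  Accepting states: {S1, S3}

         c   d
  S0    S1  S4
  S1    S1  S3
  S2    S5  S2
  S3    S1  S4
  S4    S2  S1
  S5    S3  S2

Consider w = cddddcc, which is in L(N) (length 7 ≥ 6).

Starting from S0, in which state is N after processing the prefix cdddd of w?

S3

State sequence: S0 -c-> S1 -d-> S3 -d-> S4 -d-> S1 -d-> S3

After reading 5 characters, N is in state S3.
(This kind of state-tracing is the core of the pumping-lemma construction: with 6 states, pigeonhole forces a repeat within the first 6 steps.)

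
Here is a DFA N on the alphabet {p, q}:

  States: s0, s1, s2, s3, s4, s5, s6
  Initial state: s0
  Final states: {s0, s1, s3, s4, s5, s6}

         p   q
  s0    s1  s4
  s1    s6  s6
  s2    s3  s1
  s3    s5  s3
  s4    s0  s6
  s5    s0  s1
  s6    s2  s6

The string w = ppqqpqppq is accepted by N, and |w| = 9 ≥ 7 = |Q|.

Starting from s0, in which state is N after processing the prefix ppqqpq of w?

Run of N on the first 6 characters of w = p p q q p q:
  step 0: s0  (start)
  step 1: s1  (read p: s0→s1)
  step 2: s6  (read p: s1→s6)
  step 3: s6  (read q: s6→s6)
  step 4: s6  (read q: s6→s6)
  step 5: s2  (read p: s6→s2)
  step 6: s1  (read q: s2→s1)

After reading 6 characters, N is in state s1.

s1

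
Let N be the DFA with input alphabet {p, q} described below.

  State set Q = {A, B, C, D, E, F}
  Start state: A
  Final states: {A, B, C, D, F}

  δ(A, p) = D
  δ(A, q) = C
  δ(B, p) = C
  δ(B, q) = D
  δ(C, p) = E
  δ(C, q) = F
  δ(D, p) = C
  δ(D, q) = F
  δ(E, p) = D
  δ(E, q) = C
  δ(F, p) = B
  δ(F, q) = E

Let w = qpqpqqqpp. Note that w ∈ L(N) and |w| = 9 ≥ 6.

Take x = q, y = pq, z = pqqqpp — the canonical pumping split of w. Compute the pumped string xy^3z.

xy^3z = q·pq·pq·pq·pqqqpp = qpqpqpqpqqqpp.
Reading y = pq takes N from C back to C, so after x·y·y·y the machine is still in C, and z then leads to the accepting state C. Hence qpqpqpqpqqqpp ∈ L(N).

qpqpqpqpqqqpp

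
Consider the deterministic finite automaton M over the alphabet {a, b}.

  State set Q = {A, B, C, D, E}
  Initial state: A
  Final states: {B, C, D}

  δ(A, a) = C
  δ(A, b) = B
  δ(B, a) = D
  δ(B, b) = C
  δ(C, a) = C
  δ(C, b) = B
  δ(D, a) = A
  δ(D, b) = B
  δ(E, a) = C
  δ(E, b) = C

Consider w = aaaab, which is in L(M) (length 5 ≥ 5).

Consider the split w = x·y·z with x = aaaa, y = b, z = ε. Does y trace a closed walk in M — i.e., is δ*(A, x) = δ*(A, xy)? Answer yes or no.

State sequence: A -a-> C -a-> C -a-> C -a-> C -b-> B

After x (step 4): C. After xy (step 5): B.
They differ (C ≠ B), so y is not a cycle from the state after x; this split is not the one the pumping-lemma construction produces, and pumping y need not keep the string in L(M).

no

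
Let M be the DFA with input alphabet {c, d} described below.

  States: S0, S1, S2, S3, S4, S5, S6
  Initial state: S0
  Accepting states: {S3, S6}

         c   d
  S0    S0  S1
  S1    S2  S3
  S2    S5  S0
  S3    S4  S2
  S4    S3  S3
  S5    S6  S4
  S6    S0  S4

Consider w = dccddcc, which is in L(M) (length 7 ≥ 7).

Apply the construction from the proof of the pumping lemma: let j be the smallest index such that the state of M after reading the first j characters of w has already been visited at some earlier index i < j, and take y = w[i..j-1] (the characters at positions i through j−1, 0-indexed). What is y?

Run of M on w = d c c d d c c:
  step 0: S0  (start)
  step 1: S1  (read d: S0→S1)
  step 2: S2  (read c: S1→S2)
  step 3: S5  (read c: S2→S5)
  step 4: S4  (read d: S5→S4)
  step 5: S3  (read d: S4→S3)
  step 6: S4  (read c: S3→S4)   ← first repeat (S4 seen earlier)
  step 7: S3  (read c: S4→S3)

So i = 4, j = 6, giving x = w[0:4] = dccd, y = w[4:6] = dc, z = w[6:7] = c.
Check: |xy| = 6 ≤ 7 and |y| = 2 ≥ 1. Reading y takes M from S4 back to S4, so every xyⁱz is accepted.

dc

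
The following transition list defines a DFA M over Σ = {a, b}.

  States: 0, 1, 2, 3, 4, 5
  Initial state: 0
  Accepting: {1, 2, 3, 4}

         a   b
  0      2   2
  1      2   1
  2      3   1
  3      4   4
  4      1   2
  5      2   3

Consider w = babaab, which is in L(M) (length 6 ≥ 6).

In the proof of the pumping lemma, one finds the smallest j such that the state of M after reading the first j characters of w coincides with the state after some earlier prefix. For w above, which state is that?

State sequence: 0 -b-> 2 -a-> 3 -b-> 4 -a-> 1 -a-> 2 -b-> 1
First repeat at step 5: 2 was already visited.

The earliest repeat is at step j = 5: M is in 2, which it already visited at step i = 1.
With |Q| = 6, pigeonhole forces a state repeat no later than step 6; the substring read between the first and second visits to that state can be pumped.

2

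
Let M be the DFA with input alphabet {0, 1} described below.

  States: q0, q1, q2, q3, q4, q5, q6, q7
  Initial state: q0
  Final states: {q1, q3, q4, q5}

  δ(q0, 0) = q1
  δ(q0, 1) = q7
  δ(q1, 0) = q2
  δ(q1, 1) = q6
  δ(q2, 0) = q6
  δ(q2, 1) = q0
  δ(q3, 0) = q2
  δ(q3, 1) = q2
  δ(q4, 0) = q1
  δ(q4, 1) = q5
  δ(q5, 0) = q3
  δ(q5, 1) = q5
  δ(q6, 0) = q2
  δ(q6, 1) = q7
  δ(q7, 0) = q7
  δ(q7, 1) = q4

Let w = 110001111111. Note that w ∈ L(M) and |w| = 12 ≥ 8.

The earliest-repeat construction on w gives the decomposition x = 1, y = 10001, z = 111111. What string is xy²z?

11000110001111111

xy^2z = 1·10001·10001·111111 = 11000110001111111.
Reading y = 10001 takes M from q7 back to q7, so after x·y·y the machine is still in q7, and z then leads to the accepting state q5. Hence 11000110001111111 ∈ L(M).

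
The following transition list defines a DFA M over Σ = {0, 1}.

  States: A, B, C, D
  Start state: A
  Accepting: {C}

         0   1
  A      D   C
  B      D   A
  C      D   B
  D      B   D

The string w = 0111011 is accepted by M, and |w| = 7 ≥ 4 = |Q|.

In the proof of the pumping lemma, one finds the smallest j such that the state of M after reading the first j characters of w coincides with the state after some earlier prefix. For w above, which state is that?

D

State sequence: A -0-> D -1-> D -1-> D -1-> D -0-> B -1-> A -1-> C
First repeat at step 2: D was already visited.

The earliest repeat is at step j = 2: M is in D, which it already visited at step i = 1.
Pumping length from the standard proof: p = 4 (the number of states). The repeated state found above gives |xy| = j ≤ 4 and |y| = j − i ≥ 1.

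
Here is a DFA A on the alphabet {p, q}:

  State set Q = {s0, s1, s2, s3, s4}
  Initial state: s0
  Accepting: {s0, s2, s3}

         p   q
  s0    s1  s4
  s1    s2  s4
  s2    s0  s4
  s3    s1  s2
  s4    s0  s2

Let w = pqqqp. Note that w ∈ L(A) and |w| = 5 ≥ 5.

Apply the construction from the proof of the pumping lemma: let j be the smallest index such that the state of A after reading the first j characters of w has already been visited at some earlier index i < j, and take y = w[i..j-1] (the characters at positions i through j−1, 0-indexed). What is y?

qq

Run of A on w = p q q q p:
  step 0: s0  (start)
  step 1: s1  (read p: s0→s1)
  step 2: s4  (read q: s1→s4)
  step 3: s2  (read q: s4→s2)
  step 4: s4  (read q: s2→s4)   ← first repeat (s4 seen earlier)
  step 5: s0  (read p: s4→s0)

So i = 2, j = 4, giving x = w[0:2] = pq, y = w[2:4] = qq, z = w[4:5] = p.
Check: |xy| = 4 ≤ 5 and |y| = 2 ≥ 1. Reading y takes A from s4 back to s4, so every xyⁱz is accepted.
The DFA has 5 states, so the proof of the pumping lemma guarantees a repeated state among the first 5+1 visited; the segment between the two visits is the pumpable y.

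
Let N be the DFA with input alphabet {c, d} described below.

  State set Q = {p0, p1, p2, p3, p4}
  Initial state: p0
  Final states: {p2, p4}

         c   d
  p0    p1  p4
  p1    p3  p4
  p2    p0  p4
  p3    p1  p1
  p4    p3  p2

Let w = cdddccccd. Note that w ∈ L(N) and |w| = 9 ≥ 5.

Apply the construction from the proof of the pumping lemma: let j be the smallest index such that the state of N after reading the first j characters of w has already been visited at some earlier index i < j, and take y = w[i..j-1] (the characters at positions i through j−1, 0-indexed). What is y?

dd

Run of N on w = c d d d c c c c d:
  step 0: p0  (start)
  step 1: p1  (read c: p0→p1)
  step 2: p4  (read d: p1→p4)
  step 3: p2  (read d: p4→p2)
  step 4: p4  (read d: p2→p4)   ← first repeat (p4 seen earlier)
  step 5: p3  (read c: p4→p3)
  step 6: p1  (read c: p3→p1)
  step 7: p3  (read c: p1→p3)
  step 8: p1  (read c: p3→p1)
  step 9: p4  (read d: p1→p4)

So i = 2, j = 4, giving x = w[0:2] = cd, y = w[2:4] = dd, z = w[4:9] = ccccd.
Check: |xy| = 4 ≤ 5 and |y| = 2 ≥ 1. Reading y takes N from p4 back to p4, so every xyⁱz is accepted.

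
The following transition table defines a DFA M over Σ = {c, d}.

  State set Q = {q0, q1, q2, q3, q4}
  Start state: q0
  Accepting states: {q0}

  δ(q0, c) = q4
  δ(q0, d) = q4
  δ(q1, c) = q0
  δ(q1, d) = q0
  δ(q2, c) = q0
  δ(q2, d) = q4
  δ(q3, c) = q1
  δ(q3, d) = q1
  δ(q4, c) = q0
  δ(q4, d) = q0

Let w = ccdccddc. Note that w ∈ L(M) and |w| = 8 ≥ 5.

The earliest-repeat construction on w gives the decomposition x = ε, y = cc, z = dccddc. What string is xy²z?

xy^2z = ε·cc·cc·dccddc = ccccdccddc.
Reading y = cc takes M from q0 back to q0, so after x·y·y the machine is still in q0, and z then leads to the accepting state q0. Hence ccccdccddc ∈ L(M).

ccccdccddc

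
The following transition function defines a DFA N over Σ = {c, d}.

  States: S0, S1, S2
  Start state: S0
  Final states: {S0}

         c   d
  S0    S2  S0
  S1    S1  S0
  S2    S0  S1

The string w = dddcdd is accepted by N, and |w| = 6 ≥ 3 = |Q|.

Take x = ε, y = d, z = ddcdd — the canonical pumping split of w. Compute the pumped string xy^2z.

xy^2z = ε·d·d·ddcdd = ddddcdd.
Reading y = d takes N from S0 back to S0, so after x·y·y the machine is still in S0, and z then leads to the accepting state S0. Hence ddddcdd ∈ L(N).

ddddcdd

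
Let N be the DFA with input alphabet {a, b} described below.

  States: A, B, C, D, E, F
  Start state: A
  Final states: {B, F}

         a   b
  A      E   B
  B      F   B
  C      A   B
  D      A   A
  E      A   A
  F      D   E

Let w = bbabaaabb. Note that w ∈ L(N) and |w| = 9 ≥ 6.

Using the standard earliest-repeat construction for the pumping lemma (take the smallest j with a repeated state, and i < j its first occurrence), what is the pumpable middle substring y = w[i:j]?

Run of N on w = b b a b a a a b b:
  step 0: A  (start)
  step 1: B  (read b: A→B)
  step 2: B  (read b: B→B)   ← first repeat (B seen earlier)
  step 3: F  (read a: B→F)
  step 4: E  (read b: F→E)
  step 5: A  (read a: E→A)
  step 6: E  (read a: A→E)
  step 7: A  (read a: E→A)
  step 8: B  (read b: A→B)
  step 9: B  (read b: B→B)

So i = 1, j = 2, giving x = w[0:1] = b, y = w[1:2] = b, z = w[2:9] = abaaabb.
Check: |xy| = 2 ≤ 6 and |y| = 1 ≥ 1. Reading y takes N from B back to B, so every xyⁱz is accepted.
The DFA has 6 states, so the proof of the pumping lemma guarantees a repeated state among the first 6+1 visited; the segment between the two visits is the pumpable y.

b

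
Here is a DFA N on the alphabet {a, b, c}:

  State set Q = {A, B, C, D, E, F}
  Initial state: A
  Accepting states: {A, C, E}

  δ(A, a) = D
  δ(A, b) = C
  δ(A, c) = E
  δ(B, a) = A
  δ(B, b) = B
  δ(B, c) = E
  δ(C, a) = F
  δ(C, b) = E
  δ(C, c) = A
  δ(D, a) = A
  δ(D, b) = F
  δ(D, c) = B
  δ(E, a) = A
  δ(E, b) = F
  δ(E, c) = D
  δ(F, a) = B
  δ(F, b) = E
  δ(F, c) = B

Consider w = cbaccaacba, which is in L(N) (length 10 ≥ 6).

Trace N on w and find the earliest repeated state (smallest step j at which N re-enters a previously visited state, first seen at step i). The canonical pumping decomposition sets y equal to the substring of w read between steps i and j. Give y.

bac

Run of N on w = c b a c c a a c b a:
  step 0: A  (start)
  step 1: E  (read c: A→E)
  step 2: F  (read b: E→F)
  step 3: B  (read a: F→B)
  step 4: E  (read c: B→E)   ← first repeat (E seen earlier)
  step 5: D  (read c: E→D)
  step 6: A  (read a: D→A)
  step 7: D  (read a: A→D)
  step 8: B  (read c: D→B)
  step 9: B  (read b: B→B)
  step 10: A  (read a: B→A)

So i = 1, j = 4, giving x = w[0:1] = c, y = w[1:4] = bac, z = w[4:10] = caacba.
Check: |xy| = 4 ≤ 6 and |y| = 3 ≥ 1. Reading y takes N from E back to E, so every xyⁱz is accepted.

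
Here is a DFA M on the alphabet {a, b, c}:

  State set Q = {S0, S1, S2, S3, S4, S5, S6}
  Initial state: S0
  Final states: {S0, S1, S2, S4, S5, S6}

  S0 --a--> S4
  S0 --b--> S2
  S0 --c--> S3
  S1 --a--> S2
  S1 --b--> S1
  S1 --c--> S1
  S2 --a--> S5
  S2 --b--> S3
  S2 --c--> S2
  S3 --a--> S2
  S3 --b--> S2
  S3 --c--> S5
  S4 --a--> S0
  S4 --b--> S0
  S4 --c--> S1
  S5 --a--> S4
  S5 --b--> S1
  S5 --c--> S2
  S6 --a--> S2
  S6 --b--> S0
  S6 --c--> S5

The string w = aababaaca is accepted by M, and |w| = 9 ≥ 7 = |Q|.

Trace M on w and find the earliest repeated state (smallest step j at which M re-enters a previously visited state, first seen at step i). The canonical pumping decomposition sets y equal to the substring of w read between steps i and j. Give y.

Run of M on w = a a b a b a a c a:
  step 0: S0  (start)
  step 1: S4  (read a: S0→S4)
  step 2: S0  (read a: S4→S0)   ← first repeat (S0 seen earlier)
  step 3: S2  (read b: S0→S2)
  step 4: S5  (read a: S2→S5)
  step 5: S1  (read b: S5→S1)
  step 6: S2  (read a: S1→S2)
  step 7: S5  (read a: S2→S5)
  step 8: S2  (read c: S5→S2)
  step 9: S5  (read a: S2→S5)

So i = 0, j = 2, giving x = w[0:0] = ε, y = w[0:2] = aa, z = w[2:9] = babaaca.
Check: |xy| = 2 ≤ 7 and |y| = 2 ≥ 1. Reading y takes M from S0 back to S0, so every xyⁱz is accepted.
Since M has 7 states, any run of length ≥ 7 visits 7+1 states, so by pigeonhole some state repeats within the first 7 steps — that repeat gives the pumpable loop.

aa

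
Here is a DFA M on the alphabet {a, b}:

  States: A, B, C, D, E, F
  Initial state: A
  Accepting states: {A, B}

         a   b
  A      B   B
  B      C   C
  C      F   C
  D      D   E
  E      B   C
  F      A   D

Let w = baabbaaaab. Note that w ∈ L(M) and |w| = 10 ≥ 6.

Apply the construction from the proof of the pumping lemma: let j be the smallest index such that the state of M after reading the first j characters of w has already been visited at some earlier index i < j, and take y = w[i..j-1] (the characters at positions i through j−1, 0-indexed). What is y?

aabba

State sequence: A -b-> B -a-> C -a-> F -b-> D -b-> E -a-> B -a-> C -a-> F -a-> A -b-> B
First repeat at step 6: B was already visited.

So i = 1, j = 6, giving x = w[0:1] = b, y = w[1:6] = aabba, z = w[6:10] = aaab.
Check: |xy| = 6 ≤ 6 and |y| = 5 ≥ 1. Reading y takes M from B back to B, so every xyⁱz is accepted.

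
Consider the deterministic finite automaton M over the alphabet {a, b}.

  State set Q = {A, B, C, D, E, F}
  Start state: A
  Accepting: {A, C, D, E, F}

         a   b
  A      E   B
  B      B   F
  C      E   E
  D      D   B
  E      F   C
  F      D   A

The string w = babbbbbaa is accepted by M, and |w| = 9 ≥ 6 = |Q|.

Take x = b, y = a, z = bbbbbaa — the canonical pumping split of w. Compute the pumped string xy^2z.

xy^2z = b·a·a·bbbbbaa = baabbbbbaa.
Reading y = a takes M from B back to B, so after x·y·y the machine is still in B, and z then leads to the accepting state F. Hence baabbbbbaa ∈ L(M).

baabbbbbaa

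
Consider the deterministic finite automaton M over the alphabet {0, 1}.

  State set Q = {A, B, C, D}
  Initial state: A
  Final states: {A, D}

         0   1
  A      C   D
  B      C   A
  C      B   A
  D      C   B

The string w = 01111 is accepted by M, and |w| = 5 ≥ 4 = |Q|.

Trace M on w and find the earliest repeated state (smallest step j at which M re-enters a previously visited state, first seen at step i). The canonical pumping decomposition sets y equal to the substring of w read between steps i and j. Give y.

01

State sequence: A -0-> C -1-> A -1-> D -1-> B -1-> A
First repeat at step 2: A was already visited.

So i = 0, j = 2, giving x = w[0:0] = ε, y = w[0:2] = 01, z = w[2:5] = 111.
Check: |xy| = 2 ≤ 4 and |y| = 2 ≥ 1. Reading y takes M from A back to A, so every xyⁱz is accepted.
Pumping length from the standard proof: p = 4 (the number of states). The repeated state found above gives |xy| = j ≤ 4 and |y| = j − i ≥ 1.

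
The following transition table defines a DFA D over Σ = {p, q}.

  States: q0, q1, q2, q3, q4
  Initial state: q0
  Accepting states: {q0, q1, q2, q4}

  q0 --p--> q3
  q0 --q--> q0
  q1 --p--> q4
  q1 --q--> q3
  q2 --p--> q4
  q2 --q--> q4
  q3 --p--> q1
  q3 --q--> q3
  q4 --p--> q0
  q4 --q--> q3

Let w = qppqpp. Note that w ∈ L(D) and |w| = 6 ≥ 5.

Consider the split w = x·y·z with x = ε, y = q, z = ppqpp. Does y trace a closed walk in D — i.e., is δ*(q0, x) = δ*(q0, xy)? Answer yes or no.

Run of D on the first 1 characters of w = q:
  step 0: q0  (start)
  step 1: q0  (read q: q0→q0)

After x (step 0): q0. After xy (step 1): q0.
They match, so y = q drives D around a cycle from q0 back to itself; pumping y any number of times keeps D in q0 before reading z, and xyⁱz ∈ L(D) for every i ≥ 0.

yes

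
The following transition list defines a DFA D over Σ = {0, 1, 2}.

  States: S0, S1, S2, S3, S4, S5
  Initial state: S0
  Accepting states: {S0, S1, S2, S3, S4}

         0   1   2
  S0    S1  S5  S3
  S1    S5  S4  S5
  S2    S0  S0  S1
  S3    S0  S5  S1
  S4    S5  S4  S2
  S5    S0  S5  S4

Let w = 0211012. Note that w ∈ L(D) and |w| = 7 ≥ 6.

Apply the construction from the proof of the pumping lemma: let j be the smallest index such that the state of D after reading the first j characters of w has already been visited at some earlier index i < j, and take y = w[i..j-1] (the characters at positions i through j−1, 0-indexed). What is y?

Run of D on w = 0 2 1 1 0 1 2:
  step 0: S0  (start)
  step 1: S1  (read 0: S0→S1)
  step 2: S5  (read 2: S1→S5)
  step 3: S5  (read 1: S5→S5)   ← first repeat (S5 seen earlier)
  step 4: S5  (read 1: S5→S5)
  step 5: S0  (read 0: S5→S0)
  step 6: S5  (read 1: S0→S5)
  step 7: S4  (read 2: S5→S4)

So i = 2, j = 3, giving x = w[0:2] = 02, y = w[2:3] = 1, z = w[3:7] = 1012.
Check: |xy| = 3 ≤ 6 and |y| = 1 ≥ 1. Reading y takes D from S5 back to S5, so every xyⁱz is accepted.

1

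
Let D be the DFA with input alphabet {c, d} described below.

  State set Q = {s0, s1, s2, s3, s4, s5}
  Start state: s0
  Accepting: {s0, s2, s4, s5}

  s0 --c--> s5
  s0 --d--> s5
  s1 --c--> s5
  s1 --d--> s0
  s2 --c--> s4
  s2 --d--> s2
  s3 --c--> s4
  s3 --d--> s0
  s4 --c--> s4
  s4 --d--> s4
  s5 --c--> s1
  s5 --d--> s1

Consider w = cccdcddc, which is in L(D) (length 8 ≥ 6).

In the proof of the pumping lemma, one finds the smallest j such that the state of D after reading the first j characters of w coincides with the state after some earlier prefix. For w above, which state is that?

State sequence: s0 -c-> s5 -c-> s1 -c-> s5 -d-> s1 -c-> s5 -d-> s1 -d-> s0 -c-> s5
First repeat at step 3: s5 was already visited.

The earliest repeat is at step j = 3: D is in s5, which it already visited at step i = 1.
The DFA has 6 states, so the proof of the pumping lemma guarantees a repeated state among the first 6+1 visited; the segment between the two visits is the pumpable y.

s5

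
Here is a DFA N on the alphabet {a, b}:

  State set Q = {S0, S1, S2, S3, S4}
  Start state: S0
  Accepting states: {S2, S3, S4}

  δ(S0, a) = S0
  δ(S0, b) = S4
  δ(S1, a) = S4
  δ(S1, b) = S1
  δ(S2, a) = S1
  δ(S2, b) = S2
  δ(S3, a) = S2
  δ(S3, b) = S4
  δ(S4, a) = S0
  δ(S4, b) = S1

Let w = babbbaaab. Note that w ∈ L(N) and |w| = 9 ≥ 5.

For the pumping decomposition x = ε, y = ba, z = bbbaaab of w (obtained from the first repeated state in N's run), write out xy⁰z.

bbbaaab

xy⁰z = xz = ε·bbbaaab = bbbaaab.
Reading y = ba takes N from S0 back to S0, so after x the machine is still in S0, and z then leads to the accepting state S4. Hence bbbaaab ∈ L(N).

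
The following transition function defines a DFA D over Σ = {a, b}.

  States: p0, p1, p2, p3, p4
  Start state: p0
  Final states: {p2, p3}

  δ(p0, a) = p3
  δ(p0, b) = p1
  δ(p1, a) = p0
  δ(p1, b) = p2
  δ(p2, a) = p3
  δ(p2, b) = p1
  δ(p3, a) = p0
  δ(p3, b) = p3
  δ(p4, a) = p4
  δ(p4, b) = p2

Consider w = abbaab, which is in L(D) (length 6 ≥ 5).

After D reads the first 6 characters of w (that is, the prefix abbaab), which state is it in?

Run of D on the first 6 characters of w = a b b a a b:
  step 0: p0  (start)
  step 1: p3  (read a: p0→p3)
  step 2: p3  (read b: p3→p3)
  step 3: p3  (read b: p3→p3)
  step 4: p0  (read a: p3→p0)
  step 5: p3  (read a: p0→p3)
  step 6: p3  (read b: p3→p3)

After reading 6 characters, D is in state p3.

p3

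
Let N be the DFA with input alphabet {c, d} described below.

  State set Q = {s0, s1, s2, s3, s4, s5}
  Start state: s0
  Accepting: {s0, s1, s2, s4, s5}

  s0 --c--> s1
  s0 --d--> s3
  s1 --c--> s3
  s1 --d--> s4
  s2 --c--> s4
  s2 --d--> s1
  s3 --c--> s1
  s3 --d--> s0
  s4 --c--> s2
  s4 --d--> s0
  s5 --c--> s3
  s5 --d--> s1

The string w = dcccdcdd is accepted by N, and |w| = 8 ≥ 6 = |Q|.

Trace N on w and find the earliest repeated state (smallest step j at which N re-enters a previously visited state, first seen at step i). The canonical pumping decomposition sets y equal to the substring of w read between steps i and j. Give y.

cc

Run of N on w = d c c c d c d d:
  step 0: s0  (start)
  step 1: s3  (read d: s0→s3)
  step 2: s1  (read c: s3→s1)
  step 3: s3  (read c: s1→s3)   ← first repeat (s3 seen earlier)
  step 4: s1  (read c: s3→s1)
  step 5: s4  (read d: s1→s4)
  step 6: s2  (read c: s4→s2)
  step 7: s1  (read d: s2→s1)
  step 8: s4  (read d: s1→s4)

So i = 1, j = 3, giving x = w[0:1] = d, y = w[1:3] = cc, z = w[3:8] = cdcdd.
Check: |xy| = 3 ≤ 6 and |y| = 2 ≥ 1. Reading y takes N from s3 back to s3, so every xyⁱz is accepted.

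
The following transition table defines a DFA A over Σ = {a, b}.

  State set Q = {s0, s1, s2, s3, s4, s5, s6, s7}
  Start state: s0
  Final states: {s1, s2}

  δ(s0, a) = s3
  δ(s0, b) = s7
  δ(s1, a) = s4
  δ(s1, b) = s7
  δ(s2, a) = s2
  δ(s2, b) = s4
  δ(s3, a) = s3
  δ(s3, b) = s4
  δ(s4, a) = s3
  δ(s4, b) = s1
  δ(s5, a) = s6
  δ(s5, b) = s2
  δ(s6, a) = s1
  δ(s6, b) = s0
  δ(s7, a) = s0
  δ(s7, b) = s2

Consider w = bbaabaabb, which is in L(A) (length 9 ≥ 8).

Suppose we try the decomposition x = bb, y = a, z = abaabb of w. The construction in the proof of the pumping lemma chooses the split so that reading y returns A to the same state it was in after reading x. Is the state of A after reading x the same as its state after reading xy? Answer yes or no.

State sequence: s0 -b-> s7 -b-> s2 -a-> s2

After x (step 2): s2. After xy (step 3): s2.
They match, so y = a drives A around a cycle from s2 back to itself; pumping y any number of times keeps A in s2 before reading z, and xyⁱz ∈ L(A) for every i ≥ 0.

yes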